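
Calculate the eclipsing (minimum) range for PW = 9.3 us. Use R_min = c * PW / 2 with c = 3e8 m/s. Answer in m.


R_min = 3e8 * 9.3e-6 / 2 = 1395.0 m

1395.0 m


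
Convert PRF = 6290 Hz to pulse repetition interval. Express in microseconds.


PRI = 1/6290 = 0.0001589825 s = 159.0 us

159.0 us


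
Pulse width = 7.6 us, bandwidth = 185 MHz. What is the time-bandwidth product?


TBP = 7.6 * 185 = 1406.0

1406.0


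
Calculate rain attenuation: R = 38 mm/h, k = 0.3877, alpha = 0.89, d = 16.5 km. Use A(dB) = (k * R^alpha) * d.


gamma = 0.3877 * 38^0.89 = 9.874229 dB/km
A = 9.874229 * 16.5 = 162.92 dB

162.92 dB


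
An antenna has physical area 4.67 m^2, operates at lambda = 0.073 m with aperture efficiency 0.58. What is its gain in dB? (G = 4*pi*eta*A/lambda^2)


G_linear = 4*pi*0.58*4.67/0.073^2 = 6387.18
G_dB = 10*log10(6387.18) = 38.1 dB

38.1 dB


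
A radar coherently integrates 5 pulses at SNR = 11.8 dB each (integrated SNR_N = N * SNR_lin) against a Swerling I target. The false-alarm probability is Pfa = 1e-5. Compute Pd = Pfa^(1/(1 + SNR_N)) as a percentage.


SNR_lin = 10^(11.8/10) = 15.13561
SNR_N = 5 * 15.13561 = 75.67805
1/(1 + SNR_N) = 1/76.67805 = 0.0130415
Pd = (1e-5)^0.0130415 = 0.86058
Pd = 86.1%

86.1%


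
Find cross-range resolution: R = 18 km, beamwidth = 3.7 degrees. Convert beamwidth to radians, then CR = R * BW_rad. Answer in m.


BW_rad = 0.064577182
CR = 18000 * 0.064577182 = 1162.4 m

1162.4 m


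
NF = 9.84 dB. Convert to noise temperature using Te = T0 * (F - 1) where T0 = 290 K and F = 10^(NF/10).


NF_lin = 10^(9.84/10) = 9.63829
Te = 290 * (9.63829 - 1) = 2505.1 K

2505.1 K


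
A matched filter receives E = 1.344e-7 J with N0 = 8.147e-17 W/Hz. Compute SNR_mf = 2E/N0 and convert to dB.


SNR_lin = 2 * 1.344e-7 / 8.147e-17 = 3.299e9
SNR_dB = 10*log10(3.299e9) = 95.2 dB

95.2 dB


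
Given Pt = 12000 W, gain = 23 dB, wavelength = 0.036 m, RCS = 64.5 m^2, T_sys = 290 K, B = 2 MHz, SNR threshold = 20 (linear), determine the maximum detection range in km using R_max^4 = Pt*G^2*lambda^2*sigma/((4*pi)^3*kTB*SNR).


G_lin = 10^(23/10) = 199.526231
R^4 = 12000 * 199.526231^2 * 0.036^2 * 64.5 / ((4*pi)^3 * 1.38e-23 * 290 * 2000000.0 * 20)
R^4 = 1.25713e17 m^4
R_max = (1.25713e17)^(1/4) = 18829.8 m = 18.8 km

18.8 km


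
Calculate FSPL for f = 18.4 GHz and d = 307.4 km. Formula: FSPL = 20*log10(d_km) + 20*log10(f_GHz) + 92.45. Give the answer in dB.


20*log10(307.4) = 49.75
20*log10(18.4) = 25.3
FSPL = 167.5 dB

167.5 dB


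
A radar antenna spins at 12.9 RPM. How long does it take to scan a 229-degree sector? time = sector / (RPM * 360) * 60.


t = 229 / (12.9 * 360) * 60 = 2.96 s

2.96 s


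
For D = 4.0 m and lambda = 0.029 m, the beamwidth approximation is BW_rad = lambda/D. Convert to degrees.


BW_rad = 0.029 / 4.0 = 0.00725
BW_deg = 0.42 degrees

0.42 degrees


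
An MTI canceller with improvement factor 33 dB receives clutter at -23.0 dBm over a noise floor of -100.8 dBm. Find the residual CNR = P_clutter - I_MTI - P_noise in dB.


CNR = -23.0 - 33 - (-100.8) = 44.8 dB

44.8 dB


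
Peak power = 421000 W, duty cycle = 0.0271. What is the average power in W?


P_avg = 421000 * 0.0271 = 11409.1 W

11409.1 W


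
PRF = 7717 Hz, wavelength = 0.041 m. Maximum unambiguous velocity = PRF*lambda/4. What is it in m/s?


V_ua = 7717 * 0.041 / 4 = 79.1 m/s

79.1 m/s


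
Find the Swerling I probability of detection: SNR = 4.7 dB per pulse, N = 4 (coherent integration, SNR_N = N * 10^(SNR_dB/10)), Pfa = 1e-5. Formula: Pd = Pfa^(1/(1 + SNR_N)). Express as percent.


SNR_lin = 10^(4.7/10) = 2.95121
SNR_N = 4 * 2.95121 = 11.80484
1/(1 + SNR_N) = 1/12.80484 = 0.0780955
Pd = (1e-5)^0.0780955 = 0.40693
Pd = 40.7%

40.7%


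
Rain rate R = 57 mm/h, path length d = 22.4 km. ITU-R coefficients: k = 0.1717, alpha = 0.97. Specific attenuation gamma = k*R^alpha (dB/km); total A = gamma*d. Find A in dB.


gamma = 0.1717 * 57^0.97 = 8.668998 dB/km
A = 8.668998 * 22.4 = 194.19 dB

194.19 dB


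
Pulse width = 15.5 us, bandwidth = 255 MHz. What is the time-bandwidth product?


TBP = 15.5 * 255 = 3952.5

3952.5


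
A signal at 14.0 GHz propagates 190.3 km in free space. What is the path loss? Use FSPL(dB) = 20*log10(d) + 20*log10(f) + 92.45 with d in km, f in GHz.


20*log10(190.3) = 45.59
20*log10(14.0) = 22.92
FSPL = 161.0 dB

161.0 dB


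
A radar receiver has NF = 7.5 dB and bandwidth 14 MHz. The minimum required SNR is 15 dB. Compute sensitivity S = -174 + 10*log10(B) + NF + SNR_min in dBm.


10*log10(14000000.0) = 71.46
S = -174 + 71.46 + 7.5 + 15 = -80.0 dBm

-80.0 dBm


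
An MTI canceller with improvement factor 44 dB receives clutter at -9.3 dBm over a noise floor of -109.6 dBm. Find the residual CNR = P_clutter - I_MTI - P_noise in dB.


CNR = -9.3 - 44 - (-109.6) = 56.3 dB

56.3 dB


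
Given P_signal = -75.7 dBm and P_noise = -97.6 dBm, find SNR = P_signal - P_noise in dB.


SNR = -75.7 - (-97.6) = 21.9 dB

21.9 dB


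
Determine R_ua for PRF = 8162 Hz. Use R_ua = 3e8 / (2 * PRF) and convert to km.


R_ua = 3e8 / (2 * 8162) = 18377.8 m = 18.4 km

18.4 km


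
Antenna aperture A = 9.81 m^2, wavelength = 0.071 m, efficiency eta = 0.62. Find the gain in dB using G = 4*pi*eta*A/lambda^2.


G_linear = 4*pi*0.62*9.81/0.071^2 = 15161.91
G_dB = 10*log10(15161.91) = 41.8 dB

41.8 dB


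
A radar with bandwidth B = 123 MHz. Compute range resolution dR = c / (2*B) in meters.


dR = 3e8 / (2 * 123000000.0) = 1.22 m

1.22 m


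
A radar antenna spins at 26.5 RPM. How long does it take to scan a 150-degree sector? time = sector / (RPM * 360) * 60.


t = 150 / (26.5 * 360) * 60 = 0.94 s

0.94 s


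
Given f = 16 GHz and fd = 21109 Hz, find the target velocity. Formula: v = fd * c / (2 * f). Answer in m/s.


v = 21109 * 3e8 / (2 * 16000000000.0) = 197.9 m/s

197.9 m/s


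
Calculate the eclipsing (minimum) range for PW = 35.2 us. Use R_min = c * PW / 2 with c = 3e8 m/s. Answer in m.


R_min = 3e8 * 35.2e-6 / 2 = 5280.0 m

5280.0 m


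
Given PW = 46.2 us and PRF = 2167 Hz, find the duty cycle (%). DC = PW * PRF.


DC = 46.2e-6 * 2167 * 100 = 10.01%

10.01%


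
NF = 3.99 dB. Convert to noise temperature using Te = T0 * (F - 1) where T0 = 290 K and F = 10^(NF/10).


NF_lin = 10^(3.99/10) = 2.506109
Te = 290 * (2.506109 - 1) = 436.8 K

436.8 K


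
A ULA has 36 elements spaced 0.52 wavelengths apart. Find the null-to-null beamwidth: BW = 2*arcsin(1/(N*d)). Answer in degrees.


1/(N*d) = 1/(36*0.52) = 0.053419
BW = 2*arcsin(0.053419) = 6.1 degrees

6.1 degrees


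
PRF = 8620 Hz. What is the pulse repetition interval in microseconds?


PRI = 1/8620 = 0.0001160093 s = 116.0 us

116.0 us


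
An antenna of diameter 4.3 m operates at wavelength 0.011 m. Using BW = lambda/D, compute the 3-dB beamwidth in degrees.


BW_rad = 0.011 / 4.3 = 0.002558
BW_deg = 0.15 degrees

0.15 degrees


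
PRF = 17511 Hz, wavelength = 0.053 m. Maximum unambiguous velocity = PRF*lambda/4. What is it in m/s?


V_ua = 17511 * 0.053 / 4 = 232.0 m/s

232.0 m/s


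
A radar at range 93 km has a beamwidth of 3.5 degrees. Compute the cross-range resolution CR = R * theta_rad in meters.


BW_rad = 0.061086524
CR = 93000 * 0.061086524 = 5681.0 m

5681.0 m


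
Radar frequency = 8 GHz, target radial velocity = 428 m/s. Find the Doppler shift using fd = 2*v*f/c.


fd = 2 * 428 * 8000000000.0 / 3e8 = 22826.7 Hz

22826.7 Hz


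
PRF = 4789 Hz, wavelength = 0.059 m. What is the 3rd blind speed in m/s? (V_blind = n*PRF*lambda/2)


V_blind = 3 * 4789 * 0.059 / 2 = 423.8 m/s

423.8 m/s


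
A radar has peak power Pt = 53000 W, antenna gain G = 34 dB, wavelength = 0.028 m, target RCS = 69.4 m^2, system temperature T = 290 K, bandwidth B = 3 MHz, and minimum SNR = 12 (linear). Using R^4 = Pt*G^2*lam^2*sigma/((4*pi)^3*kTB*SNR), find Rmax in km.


G_lin = 10^(34/10) = 2511.886432
R^4 = 53000 * 2511.886432^2 * 0.028^2 * 69.4 / ((4*pi)^3 * 1.38e-23 * 290 * 3000000.0 * 12)
R^4 = 6.36418e19 m^4
R_max = (6.36418e19)^(1/4) = 89317.3 m = 89.3 km

89.3 km


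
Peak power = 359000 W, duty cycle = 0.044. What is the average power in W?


P_avg = 359000 * 0.044 = 15796.0 W

15796.0 W


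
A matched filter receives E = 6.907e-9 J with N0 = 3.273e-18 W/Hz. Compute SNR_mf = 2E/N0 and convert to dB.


SNR_lin = 2 * 6.907e-9 / 3.273e-18 = 4.221e9
SNR_dB = 10*log10(4.221e9) = 96.3 dB

96.3 dB


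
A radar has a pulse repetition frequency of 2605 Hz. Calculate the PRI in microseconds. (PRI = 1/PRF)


PRI = 1/2605 = 0.0003838772 s = 383.9 us

383.9 us


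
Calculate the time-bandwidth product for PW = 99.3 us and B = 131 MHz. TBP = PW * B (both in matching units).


TBP = 99.3 * 131 = 13008.3

13008.3


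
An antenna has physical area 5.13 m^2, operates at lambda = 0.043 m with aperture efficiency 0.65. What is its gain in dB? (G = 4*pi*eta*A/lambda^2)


G_linear = 4*pi*0.65*5.13/0.043^2 = 22662.28
G_dB = 10*log10(22662.28) = 43.6 dB

43.6 dB


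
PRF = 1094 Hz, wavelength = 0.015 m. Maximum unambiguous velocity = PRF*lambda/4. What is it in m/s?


V_ua = 1094 * 0.015 / 4 = 4.1 m/s

4.1 m/s


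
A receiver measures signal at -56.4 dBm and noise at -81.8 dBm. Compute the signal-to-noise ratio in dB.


SNR = -56.4 - (-81.8) = 25.4 dB

25.4 dB


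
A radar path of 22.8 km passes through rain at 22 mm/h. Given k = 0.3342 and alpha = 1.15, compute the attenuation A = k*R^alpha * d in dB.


gamma = 0.3342 * 22^1.15 = 11.689408 dB/km
A = 11.689408 * 22.8 = 266.52 dB

266.52 dB


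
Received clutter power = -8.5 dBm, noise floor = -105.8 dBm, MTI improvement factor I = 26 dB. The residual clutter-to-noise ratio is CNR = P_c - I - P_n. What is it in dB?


CNR = -8.5 - 26 - (-105.8) = 71.3 dB

71.3 dB


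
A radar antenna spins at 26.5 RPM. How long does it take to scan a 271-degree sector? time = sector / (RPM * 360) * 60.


t = 271 / (26.5 * 360) * 60 = 1.7 s

1.7 s


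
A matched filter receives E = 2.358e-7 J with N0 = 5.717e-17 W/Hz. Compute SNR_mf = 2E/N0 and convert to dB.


SNR_lin = 2 * 2.358e-7 / 5.717e-17 = 8.249e9
SNR_dB = 10*log10(8.249e9) = 99.2 dB

99.2 dB


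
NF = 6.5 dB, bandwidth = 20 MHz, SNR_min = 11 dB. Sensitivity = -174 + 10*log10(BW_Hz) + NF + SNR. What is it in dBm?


10*log10(20000000.0) = 73.01
S = -174 + 73.01 + 6.5 + 11 = -83.5 dBm

-83.5 dBm


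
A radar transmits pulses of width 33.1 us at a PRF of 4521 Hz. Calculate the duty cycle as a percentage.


DC = 33.1e-6 * 4521 * 100 = 14.96%

14.96%


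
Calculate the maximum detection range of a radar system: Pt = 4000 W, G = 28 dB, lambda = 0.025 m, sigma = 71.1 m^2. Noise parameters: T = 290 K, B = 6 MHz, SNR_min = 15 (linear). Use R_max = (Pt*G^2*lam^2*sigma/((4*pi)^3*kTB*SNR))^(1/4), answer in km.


G_lin = 10^(28/10) = 630.957344
R^4 = 4000 * 630.957344^2 * 0.025^2 * 71.1 / ((4*pi)^3 * 1.38e-23 * 290 * 6000000.0 * 15)
R^4 = 9.90058e16 m^4
R_max = (9.90058e16)^(1/4) = 17738.4 m = 17.7 km

17.7 km


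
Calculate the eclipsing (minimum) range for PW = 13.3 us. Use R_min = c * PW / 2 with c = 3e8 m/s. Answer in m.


R_min = 3e8 * 13.3e-6 / 2 = 1995.0 m

1995.0 m


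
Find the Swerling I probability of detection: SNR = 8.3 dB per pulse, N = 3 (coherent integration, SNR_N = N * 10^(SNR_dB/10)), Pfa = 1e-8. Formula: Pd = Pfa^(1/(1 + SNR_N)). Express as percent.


SNR_lin = 10^(8.3/10) = 6.76083
SNR_N = 3 * 6.76083 = 20.28249
1/(1 + SNR_N) = 1/21.28249 = 0.046987
Pd = (1e-8)^0.046987 = 0.42083
Pd = 42.1%

42.1%


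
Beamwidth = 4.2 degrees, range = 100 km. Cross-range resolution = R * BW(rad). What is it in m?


BW_rad = 0.073303829
CR = 100000 * 0.073303829 = 7330.4 m

7330.4 m


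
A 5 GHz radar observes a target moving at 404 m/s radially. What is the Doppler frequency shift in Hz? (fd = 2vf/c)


fd = 2 * 404 * 5000000000.0 / 3e8 = 13466.7 Hz

13466.7 Hz


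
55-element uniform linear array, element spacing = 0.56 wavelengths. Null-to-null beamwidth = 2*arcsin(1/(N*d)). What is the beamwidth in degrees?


1/(N*d) = 1/(55*0.56) = 0.032468
BW = 2*arcsin(0.032468) = 3.7 degrees

3.7 degrees


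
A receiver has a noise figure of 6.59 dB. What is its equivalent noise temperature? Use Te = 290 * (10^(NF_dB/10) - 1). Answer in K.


NF_lin = 10^(6.59/10) = 4.560369
Te = 290 * (4.560369 - 1) = 1032.5 K

1032.5 K


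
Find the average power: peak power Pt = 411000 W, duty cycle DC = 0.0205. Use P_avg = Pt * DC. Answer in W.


P_avg = 411000 * 0.0205 = 8425.5 W

8425.5 W


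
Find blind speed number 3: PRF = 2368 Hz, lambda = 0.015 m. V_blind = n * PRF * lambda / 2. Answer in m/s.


V_blind = 3 * 2368 * 0.015 / 2 = 53.3 m/s

53.3 m/s


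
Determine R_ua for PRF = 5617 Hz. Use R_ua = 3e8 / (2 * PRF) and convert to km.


R_ua = 3e8 / (2 * 5617) = 26704.6 m = 26.7 km

26.7 km


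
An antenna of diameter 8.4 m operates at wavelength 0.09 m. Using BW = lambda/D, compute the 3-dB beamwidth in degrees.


BW_rad = 0.09 / 8.4 = 0.010714
BW_deg = 0.61 degrees

0.61 degrees


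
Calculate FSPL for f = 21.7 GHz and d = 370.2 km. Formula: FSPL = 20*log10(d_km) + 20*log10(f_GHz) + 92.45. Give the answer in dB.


20*log10(370.2) = 51.37
20*log10(21.7) = 26.73
FSPL = 170.5 dB

170.5 dB


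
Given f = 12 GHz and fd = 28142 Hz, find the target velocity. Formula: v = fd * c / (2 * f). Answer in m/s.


v = 28142 * 3e8 / (2 * 12000000000.0) = 351.8 m/s

351.8 m/s


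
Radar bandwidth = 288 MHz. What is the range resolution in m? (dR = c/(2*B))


dR = 3e8 / (2 * 288000000.0) = 0.52 m

0.52 m


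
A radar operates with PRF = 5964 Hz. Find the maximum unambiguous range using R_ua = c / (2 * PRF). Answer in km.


R_ua = 3e8 / (2 * 5964) = 25150.9 m = 25.2 km

25.2 km


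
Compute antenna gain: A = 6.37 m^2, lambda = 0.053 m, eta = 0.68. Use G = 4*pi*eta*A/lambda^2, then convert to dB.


G_linear = 4*pi*0.68*6.37/0.053^2 = 19377.89
G_dB = 10*log10(19377.89) = 42.9 dB

42.9 dB


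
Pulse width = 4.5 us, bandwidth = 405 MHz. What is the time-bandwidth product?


TBP = 4.5 * 405 = 1822.5

1822.5


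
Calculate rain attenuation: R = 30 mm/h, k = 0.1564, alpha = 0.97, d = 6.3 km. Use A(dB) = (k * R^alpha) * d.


gamma = 0.1564 * 30^0.97 = 4.236862 dB/km
A = 4.236862 * 6.3 = 26.69 dB

26.69 dB


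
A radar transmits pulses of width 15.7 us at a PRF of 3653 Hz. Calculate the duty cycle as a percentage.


DC = 15.7e-6 * 3653 * 100 = 5.74%

5.74%


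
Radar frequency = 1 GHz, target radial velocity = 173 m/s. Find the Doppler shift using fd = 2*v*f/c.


fd = 2 * 173 * 1000000000.0 / 3e8 = 1153.3 Hz

1153.3 Hz


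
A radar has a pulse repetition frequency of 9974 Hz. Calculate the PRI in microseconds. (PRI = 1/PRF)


PRI = 1/9974 = 0.0001002607 s = 100.3 us

100.3 us


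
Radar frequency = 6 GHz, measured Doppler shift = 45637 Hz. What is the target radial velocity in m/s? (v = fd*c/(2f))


v = 45637 * 3e8 / (2 * 6000000000.0) = 1140.9 m/s

1140.9 m/s


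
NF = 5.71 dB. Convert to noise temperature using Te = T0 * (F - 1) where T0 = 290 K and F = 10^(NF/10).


NF_lin = 10^(5.71/10) = 3.723917
Te = 290 * (3.723917 - 1) = 789.9 K

789.9 K


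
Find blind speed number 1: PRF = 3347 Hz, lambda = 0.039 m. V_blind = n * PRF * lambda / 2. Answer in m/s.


V_blind = 1 * 3347 * 0.039 / 2 = 65.3 m/s

65.3 m/s


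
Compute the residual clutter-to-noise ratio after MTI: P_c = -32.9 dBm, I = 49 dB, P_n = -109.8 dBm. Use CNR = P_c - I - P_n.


CNR = -32.9 - 49 - (-109.8) = 27.9 dB

27.9 dB


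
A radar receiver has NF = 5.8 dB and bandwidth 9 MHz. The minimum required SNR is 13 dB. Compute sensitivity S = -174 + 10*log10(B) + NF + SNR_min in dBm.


10*log10(9000000.0) = 69.54
S = -174 + 69.54 + 5.8 + 13 = -85.7 dBm

-85.7 dBm


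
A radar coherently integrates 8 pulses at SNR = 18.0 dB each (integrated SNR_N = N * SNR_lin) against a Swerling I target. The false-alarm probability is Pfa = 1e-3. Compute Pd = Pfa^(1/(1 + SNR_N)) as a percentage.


SNR_lin = 10^(18.0/10) = 63.09573
SNR_N = 8 * 63.09573 = 504.76584
1/(1 + SNR_N) = 1/505.76584 = 0.0019772
Pd = (1e-3)^0.0019772 = 0.98643
Pd = 98.6%

98.6%


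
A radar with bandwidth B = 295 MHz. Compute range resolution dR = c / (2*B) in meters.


dR = 3e8 / (2 * 295000000.0) = 0.51 m

0.51 m


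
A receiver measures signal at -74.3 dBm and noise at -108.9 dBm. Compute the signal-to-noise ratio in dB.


SNR = -74.3 - (-108.9) = 34.6 dB

34.6 dB


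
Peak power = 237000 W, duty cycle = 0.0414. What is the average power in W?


P_avg = 237000 * 0.0414 = 9811.8 W

9811.8 W


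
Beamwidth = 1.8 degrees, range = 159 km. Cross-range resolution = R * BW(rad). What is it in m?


BW_rad = 0.031415927
CR = 159000 * 0.031415927 = 4995.1 m

4995.1 m


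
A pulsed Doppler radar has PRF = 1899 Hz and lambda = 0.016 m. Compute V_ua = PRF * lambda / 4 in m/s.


V_ua = 1899 * 0.016 / 4 = 7.6 m/s

7.6 m/s


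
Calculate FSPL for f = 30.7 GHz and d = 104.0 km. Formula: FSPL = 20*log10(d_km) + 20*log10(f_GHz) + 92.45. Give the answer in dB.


20*log10(104.0) = 40.34
20*log10(30.7) = 29.74
FSPL = 162.5 dB

162.5 dB


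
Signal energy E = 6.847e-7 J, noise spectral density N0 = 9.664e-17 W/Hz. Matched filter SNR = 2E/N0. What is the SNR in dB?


SNR_lin = 2 * 6.847e-7 / 9.664e-17 = 1.417e10
SNR_dB = 10*log10(1.417e10) = 101.5 dB

101.5 dB


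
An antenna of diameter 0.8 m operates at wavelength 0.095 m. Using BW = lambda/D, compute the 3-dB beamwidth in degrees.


BW_rad = 0.095 / 0.8 = 0.11875
BW_deg = 6.8 degrees

6.8 degrees


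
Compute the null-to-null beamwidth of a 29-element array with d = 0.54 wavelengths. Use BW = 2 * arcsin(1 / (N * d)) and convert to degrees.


1/(N*d) = 1/(29*0.54) = 0.063857
BW = 2*arcsin(0.063857) = 7.3 degrees

7.3 degrees


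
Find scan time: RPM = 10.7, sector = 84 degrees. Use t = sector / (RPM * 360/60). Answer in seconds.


t = 84 / (10.7 * 360) * 60 = 1.31 s

1.31 s


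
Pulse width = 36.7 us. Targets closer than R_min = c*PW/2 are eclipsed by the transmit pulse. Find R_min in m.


R_min = 3e8 * 36.7e-6 / 2 = 5505.0 m

5505.0 m


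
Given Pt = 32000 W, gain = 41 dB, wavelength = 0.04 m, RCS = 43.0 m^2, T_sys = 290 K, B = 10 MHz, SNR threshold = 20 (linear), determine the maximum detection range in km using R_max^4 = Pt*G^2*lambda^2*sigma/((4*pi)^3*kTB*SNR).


G_lin = 10^(41/10) = 12589.254118
R^4 = 32000 * 12589.254118^2 * 0.04^2 * 43.0 / ((4*pi)^3 * 1.38e-23 * 290 * 10000000.0 * 20)
R^4 = 2.19686e20 m^4
R_max = (2.19686e20)^(1/4) = 121744.8 m = 121.7 km

121.7 km


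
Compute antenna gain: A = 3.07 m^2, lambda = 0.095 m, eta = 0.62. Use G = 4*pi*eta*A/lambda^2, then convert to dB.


G_linear = 4*pi*0.62*3.07/0.095^2 = 2650.29
G_dB = 10*log10(2650.29) = 34.2 dB

34.2 dB


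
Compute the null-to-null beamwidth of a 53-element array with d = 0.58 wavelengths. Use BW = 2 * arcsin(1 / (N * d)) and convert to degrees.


1/(N*d) = 1/(53*0.58) = 0.032531
BW = 2*arcsin(0.032531) = 3.7 degrees

3.7 degrees


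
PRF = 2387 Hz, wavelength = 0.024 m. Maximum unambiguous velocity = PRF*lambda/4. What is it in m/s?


V_ua = 2387 * 0.024 / 4 = 14.3 m/s

14.3 m/s


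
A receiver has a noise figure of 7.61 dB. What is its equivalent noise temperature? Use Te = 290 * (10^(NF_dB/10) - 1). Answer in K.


NF_lin = 10^(7.61/10) = 5.767665
Te = 290 * (5.767665 - 1) = 1382.6 K

1382.6 K


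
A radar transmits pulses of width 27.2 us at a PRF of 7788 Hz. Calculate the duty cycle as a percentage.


DC = 27.2e-6 * 7788 * 100 = 21.18%

21.18%


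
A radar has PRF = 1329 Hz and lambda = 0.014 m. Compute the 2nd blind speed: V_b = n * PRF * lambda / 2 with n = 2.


V_blind = 2 * 1329 * 0.014 / 2 = 18.6 m/s

18.6 m/s


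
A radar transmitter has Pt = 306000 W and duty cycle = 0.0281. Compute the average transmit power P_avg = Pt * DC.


P_avg = 306000 * 0.0281 = 8598.6 W

8598.6 W


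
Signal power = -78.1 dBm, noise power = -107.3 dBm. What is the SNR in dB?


SNR = -78.1 - (-107.3) = 29.2 dB

29.2 dB


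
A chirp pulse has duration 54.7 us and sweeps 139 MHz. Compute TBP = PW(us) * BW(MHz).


TBP = 54.7 * 139 = 7603.3

7603.3


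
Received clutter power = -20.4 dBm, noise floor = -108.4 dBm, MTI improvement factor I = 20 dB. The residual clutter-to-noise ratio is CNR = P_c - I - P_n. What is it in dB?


CNR = -20.4 - 20 - (-108.4) = 68.0 dB

68.0 dB


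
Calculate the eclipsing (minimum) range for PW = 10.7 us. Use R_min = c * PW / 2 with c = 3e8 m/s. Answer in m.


R_min = 3e8 * 10.7e-6 / 2 = 1605.0 m

1605.0 m


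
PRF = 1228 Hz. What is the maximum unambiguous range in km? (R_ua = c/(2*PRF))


R_ua = 3e8 / (2 * 1228) = 122149.8 m = 122.1 km

122.1 km


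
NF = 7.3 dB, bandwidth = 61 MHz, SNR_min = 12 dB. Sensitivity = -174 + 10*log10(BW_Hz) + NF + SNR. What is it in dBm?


10*log10(61000000.0) = 77.85
S = -174 + 77.85 + 7.3 + 12 = -76.8 dBm

-76.8 dBm


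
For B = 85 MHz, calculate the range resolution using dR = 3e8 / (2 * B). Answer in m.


dR = 3e8 / (2 * 85000000.0) = 1.76 m

1.76 m


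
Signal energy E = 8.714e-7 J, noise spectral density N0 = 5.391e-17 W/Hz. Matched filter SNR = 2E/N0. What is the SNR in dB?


SNR_lin = 2 * 8.714e-7 / 5.391e-17 = 3.233e10
SNR_dB = 10*log10(3.233e10) = 105.1 dB

105.1 dB


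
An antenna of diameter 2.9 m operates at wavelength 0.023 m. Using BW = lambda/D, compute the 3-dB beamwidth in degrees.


BW_rad = 0.023 / 2.9 = 0.007931
BW_deg = 0.45 degrees

0.45 degrees


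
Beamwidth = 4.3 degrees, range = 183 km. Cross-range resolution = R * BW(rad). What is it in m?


BW_rad = 0.075049158
CR = 183000 * 0.075049158 = 13734.0 m

13734.0 m


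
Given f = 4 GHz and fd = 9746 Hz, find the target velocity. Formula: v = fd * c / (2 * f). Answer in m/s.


v = 9746 * 3e8 / (2 * 4000000000.0) = 365.5 m/s

365.5 m/s


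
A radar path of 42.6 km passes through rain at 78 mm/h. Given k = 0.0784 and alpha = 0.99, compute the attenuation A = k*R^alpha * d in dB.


gamma = 0.0784 * 78^0.99 = 5.854499 dB/km
A = 5.854499 * 42.6 = 249.4 dB

249.4 dB


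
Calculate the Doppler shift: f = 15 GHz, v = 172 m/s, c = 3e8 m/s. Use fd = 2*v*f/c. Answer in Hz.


fd = 2 * 172 * 15000000000.0 / 3e8 = 17200.0 Hz

17200.0 Hz


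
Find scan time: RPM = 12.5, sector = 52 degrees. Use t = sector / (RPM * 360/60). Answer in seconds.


t = 52 / (12.5 * 360) * 60 = 0.69 s

0.69 s


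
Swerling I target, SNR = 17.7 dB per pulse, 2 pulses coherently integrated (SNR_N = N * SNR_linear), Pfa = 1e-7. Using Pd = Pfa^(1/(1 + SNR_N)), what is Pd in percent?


SNR_lin = 10^(17.7/10) = 58.88437
SNR_N = 2 * 58.88437 = 117.76874
1/(1 + SNR_N) = 1/118.76874 = 0.0084197
Pd = (1e-7)^0.0084197 = 0.8731
Pd = 87.3%

87.3%


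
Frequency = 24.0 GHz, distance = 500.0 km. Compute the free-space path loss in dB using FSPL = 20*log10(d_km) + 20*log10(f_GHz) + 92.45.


20*log10(500.0) = 53.98
20*log10(24.0) = 27.6
FSPL = 174.0 dB

174.0 dB


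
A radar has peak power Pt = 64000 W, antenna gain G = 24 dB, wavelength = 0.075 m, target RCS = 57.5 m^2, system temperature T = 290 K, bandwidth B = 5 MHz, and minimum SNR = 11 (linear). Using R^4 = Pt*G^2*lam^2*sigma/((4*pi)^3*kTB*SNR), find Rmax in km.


G_lin = 10^(24/10) = 251.188643
R^4 = 64000 * 251.188643^2 * 0.075^2 * 57.5 / ((4*pi)^3 * 1.38e-23 * 290 * 5000000.0 * 11)
R^4 = 2.99021e18 m^4
R_max = (2.99021e18)^(1/4) = 41583.9 m = 41.6 km

41.6 km


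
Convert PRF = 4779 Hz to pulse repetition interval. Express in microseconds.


PRI = 1/4779 = 0.0002092488 s = 209.2 us

209.2 us


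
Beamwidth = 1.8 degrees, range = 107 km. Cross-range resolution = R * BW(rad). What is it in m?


BW_rad = 0.031415927
CR = 107000 * 0.031415927 = 3361.5 m

3361.5 m


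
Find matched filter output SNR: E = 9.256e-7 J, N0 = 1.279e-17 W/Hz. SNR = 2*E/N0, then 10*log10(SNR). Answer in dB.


SNR_lin = 2 * 9.256e-7 / 1.279e-17 = 1.447e11
SNR_dB = 10*log10(1.447e11) = 111.6 dB

111.6 dB


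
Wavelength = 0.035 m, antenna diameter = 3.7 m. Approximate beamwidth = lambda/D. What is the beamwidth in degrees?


BW_rad = 0.035 / 3.7 = 0.009459
BW_deg = 0.54 degrees

0.54 degrees


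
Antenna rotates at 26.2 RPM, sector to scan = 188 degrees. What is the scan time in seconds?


t = 188 / (26.2 * 360) * 60 = 1.2 s

1.2 s


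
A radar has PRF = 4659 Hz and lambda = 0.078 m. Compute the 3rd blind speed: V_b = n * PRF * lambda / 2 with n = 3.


V_blind = 3 * 4659 * 0.078 / 2 = 545.1 m/s

545.1 m/s


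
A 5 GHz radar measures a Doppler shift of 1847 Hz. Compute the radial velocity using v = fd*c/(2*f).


v = 1847 * 3e8 / (2 * 5000000000.0) = 55.4 m/s

55.4 m/s


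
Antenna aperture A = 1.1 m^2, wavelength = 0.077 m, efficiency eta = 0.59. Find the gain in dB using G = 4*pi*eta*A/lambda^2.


G_linear = 4*pi*0.59*1.1/0.077^2 = 1375.54
G_dB = 10*log10(1375.54) = 31.4 dB

31.4 dB


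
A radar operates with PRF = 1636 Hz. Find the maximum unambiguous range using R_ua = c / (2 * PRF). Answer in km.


R_ua = 3e8 / (2 * 1636) = 91687.0 m = 91.7 km

91.7 km


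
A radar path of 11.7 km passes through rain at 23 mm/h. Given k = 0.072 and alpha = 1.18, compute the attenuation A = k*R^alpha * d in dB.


gamma = 0.072 * 23^1.18 = 2.911866 dB/km
A = 2.911866 * 11.7 = 34.07 dB

34.07 dB


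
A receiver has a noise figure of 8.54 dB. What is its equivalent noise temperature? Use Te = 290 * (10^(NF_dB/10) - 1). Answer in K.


NF_lin = 10^(8.54/10) = 7.144963
Te = 290 * (7.144963 - 1) = 1782.0 K

1782.0 K


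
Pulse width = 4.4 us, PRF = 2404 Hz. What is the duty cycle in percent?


DC = 4.4e-6 * 2404 * 100 = 1.06%

1.06%


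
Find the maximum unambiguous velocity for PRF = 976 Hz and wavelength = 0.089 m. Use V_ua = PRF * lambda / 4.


V_ua = 976 * 0.089 / 4 = 21.7 m/s

21.7 m/s


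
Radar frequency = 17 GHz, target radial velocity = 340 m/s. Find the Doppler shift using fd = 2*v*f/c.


fd = 2 * 340 * 17000000000.0 / 3e8 = 38533.3 Hz

38533.3 Hz


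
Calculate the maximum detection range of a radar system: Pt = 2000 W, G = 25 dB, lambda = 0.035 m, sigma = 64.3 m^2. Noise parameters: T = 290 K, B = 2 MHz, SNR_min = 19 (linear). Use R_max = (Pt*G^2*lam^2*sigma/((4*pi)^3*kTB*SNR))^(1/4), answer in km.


G_lin = 10^(25/10) = 316.227766
R^4 = 2000 * 316.227766^2 * 0.035^2 * 64.3 / ((4*pi)^3 * 1.38e-23 * 290 * 2000000.0 * 19)
R^4 = 5.2202e16 m^4
R_max = (5.2202e16)^(1/4) = 15115.5 m = 15.1 km

15.1 km


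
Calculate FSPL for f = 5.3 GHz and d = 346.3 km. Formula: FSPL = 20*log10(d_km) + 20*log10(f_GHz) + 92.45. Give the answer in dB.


20*log10(346.3) = 50.79
20*log10(5.3) = 14.49
FSPL = 157.7 dB

157.7 dB


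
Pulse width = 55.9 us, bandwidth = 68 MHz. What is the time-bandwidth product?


TBP = 55.9 * 68 = 3801.2

3801.2


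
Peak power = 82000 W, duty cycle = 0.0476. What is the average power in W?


P_avg = 82000 * 0.0476 = 3903.2 W

3903.2 W


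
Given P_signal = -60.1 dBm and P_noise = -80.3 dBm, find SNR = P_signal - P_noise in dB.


SNR = -60.1 - (-80.3) = 20.2 dB

20.2 dB


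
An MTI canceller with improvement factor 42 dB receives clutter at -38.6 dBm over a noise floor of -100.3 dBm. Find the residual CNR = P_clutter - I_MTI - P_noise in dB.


CNR = -38.6 - 42 - (-100.3) = 19.7 dB

19.7 dB


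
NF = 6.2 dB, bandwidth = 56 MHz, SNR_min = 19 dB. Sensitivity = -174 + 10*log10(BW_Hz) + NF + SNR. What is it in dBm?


10*log10(56000000.0) = 77.48
S = -174 + 77.48 + 6.2 + 19 = -71.3 dBm

-71.3 dBm


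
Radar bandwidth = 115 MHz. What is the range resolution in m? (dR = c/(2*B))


dR = 3e8 / (2 * 115000000.0) = 1.3 m

1.3 m


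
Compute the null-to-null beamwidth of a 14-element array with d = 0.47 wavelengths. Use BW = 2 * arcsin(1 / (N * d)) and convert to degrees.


1/(N*d) = 1/(14*0.47) = 0.151976
BW = 2*arcsin(0.151976) = 17.5 degrees

17.5 degrees


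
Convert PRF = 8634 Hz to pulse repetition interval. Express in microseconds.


PRI = 1/8634 = 0.0001158212 s = 115.8 us

115.8 us


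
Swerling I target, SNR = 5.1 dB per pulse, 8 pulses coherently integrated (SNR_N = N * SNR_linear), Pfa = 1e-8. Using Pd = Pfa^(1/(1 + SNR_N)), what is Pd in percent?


SNR_lin = 10^(5.1/10) = 3.23594
SNR_N = 8 * 3.23594 = 25.88752
1/(1 + SNR_N) = 1/26.88752 = 0.037192
Pd = (1e-8)^0.037192 = 0.50404
Pd = 50.4%

50.4%


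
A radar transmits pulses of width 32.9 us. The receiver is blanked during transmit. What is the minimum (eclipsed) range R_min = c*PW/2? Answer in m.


R_min = 3e8 * 32.9e-6 / 2 = 4935.0 m

4935.0 m


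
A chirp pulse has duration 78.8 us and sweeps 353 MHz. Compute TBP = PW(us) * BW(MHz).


TBP = 78.8 * 353 = 27816.4

27816.4


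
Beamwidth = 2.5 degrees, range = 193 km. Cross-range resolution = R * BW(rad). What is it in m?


BW_rad = 0.043633231
CR = 193000 * 0.043633231 = 8421.2 m

8421.2 m


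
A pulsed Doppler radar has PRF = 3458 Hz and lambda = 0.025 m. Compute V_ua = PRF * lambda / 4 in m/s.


V_ua = 3458 * 0.025 / 4 = 21.6 m/s

21.6 m/s


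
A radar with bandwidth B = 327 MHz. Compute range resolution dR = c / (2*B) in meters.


dR = 3e8 / (2 * 327000000.0) = 0.46 m

0.46 m


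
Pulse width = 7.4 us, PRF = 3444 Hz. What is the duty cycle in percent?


DC = 7.4e-6 * 3444 * 100 = 2.55%

2.55%


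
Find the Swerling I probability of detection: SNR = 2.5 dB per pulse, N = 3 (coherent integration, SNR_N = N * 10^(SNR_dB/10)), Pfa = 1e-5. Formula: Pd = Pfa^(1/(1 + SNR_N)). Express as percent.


SNR_lin = 10^(2.5/10) = 1.77828
SNR_N = 3 * 1.77828 = 5.33484
1/(1 + SNR_N) = 1/6.33484 = 0.1578572
Pd = (1e-5)^0.1578572 = 0.16245
Pd = 16.2%

16.2%


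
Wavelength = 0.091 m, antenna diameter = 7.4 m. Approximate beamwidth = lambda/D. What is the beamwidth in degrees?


BW_rad = 0.091 / 7.4 = 0.012297
BW_deg = 0.7 degrees

0.7 degrees


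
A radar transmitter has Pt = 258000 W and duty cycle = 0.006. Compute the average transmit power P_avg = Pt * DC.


P_avg = 258000 * 0.006 = 1548.0 W

1548.0 W


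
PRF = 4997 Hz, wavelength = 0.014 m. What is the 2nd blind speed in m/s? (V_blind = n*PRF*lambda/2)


V_blind = 2 * 4997 * 0.014 / 2 = 70.0 m/s

70.0 m/s


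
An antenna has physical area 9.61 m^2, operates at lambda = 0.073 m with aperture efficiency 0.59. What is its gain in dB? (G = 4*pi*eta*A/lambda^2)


G_linear = 4*pi*0.59*9.61/0.073^2 = 13370.25
G_dB = 10*log10(13370.25) = 41.3 dB

41.3 dB


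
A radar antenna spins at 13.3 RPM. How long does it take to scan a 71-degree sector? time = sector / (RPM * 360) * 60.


t = 71 / (13.3 * 360) * 60 = 0.89 s

0.89 s


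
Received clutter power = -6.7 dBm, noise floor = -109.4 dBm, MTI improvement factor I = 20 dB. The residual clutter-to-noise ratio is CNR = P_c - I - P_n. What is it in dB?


CNR = -6.7 - 20 - (-109.4) = 82.7 dB

82.7 dB


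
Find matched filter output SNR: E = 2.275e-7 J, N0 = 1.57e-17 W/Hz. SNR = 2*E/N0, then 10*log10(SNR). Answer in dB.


SNR_lin = 2 * 2.275e-7 / 1.57e-17 = 2.898e10
SNR_dB = 10*log10(2.898e10) = 104.6 dB

104.6 dB


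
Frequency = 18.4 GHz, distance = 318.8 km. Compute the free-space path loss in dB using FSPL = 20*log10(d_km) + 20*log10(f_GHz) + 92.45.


20*log10(318.8) = 50.07
20*log10(18.4) = 25.3
FSPL = 167.8 dB

167.8 dB


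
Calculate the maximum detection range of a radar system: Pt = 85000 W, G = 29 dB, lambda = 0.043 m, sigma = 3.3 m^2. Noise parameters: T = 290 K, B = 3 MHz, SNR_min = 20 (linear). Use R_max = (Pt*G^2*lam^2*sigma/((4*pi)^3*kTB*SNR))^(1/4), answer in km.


G_lin = 10^(29/10) = 794.328235
R^4 = 85000 * 794.328235^2 * 0.043^2 * 3.3 / ((4*pi)^3 * 1.38e-23 * 290 * 3000000.0 * 20)
R^4 = 6.86771e17 m^4
R_max = (6.86771e17)^(1/4) = 28787.4 m = 28.8 km

28.8 km


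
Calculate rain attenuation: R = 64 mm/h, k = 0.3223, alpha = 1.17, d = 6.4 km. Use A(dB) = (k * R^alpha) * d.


gamma = 0.3223 * 64^1.17 = 41.83029 dB/km
A = 41.83029 * 6.4 = 267.71 dB

267.71 dB


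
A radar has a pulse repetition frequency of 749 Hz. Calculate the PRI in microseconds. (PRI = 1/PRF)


PRI = 1/749 = 0.0013351135 s = 1335.1 us

1335.1 us


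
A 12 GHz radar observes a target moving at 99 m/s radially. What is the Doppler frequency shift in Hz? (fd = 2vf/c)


fd = 2 * 99 * 12000000000.0 / 3e8 = 7920.0 Hz

7920.0 Hz


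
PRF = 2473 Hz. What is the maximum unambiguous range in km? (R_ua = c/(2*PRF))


R_ua = 3e8 / (2 * 2473) = 60655.1 m = 60.7 km

60.7 km


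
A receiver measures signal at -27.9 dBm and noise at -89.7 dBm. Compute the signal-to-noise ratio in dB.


SNR = -27.9 - (-89.7) = 61.8 dB

61.8 dB


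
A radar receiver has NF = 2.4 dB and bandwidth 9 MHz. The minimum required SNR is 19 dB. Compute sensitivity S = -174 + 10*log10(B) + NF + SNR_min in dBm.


10*log10(9000000.0) = 69.54
S = -174 + 69.54 + 2.4 + 19 = -83.1 dBm

-83.1 dBm


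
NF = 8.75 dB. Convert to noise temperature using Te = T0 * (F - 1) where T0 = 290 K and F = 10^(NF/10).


NF_lin = 10^(8.75/10) = 7.498942
Te = 290 * (7.498942 - 1) = 1884.7 K

1884.7 K


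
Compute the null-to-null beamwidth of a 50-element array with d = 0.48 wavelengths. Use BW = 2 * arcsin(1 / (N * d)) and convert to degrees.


1/(N*d) = 1/(50*0.48) = 0.041667
BW = 2*arcsin(0.041667) = 4.8 degrees

4.8 degrees


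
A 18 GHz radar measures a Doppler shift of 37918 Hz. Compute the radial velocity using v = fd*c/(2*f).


v = 37918 * 3e8 / (2 * 18000000000.0) = 316.0 m/s

316.0 m/s


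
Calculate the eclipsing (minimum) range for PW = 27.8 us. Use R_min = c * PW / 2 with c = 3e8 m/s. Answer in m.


R_min = 3e8 * 27.8e-6 / 2 = 4170.0 m

4170.0 m


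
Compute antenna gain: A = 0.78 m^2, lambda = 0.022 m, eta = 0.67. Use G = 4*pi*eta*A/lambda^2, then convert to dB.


G_linear = 4*pi*0.67*0.78/0.022^2 = 13568.56
G_dB = 10*log10(13568.56) = 41.3 dB

41.3 dB


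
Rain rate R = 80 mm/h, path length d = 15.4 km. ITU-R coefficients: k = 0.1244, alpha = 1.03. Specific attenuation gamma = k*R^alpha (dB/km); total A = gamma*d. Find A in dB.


gamma = 0.1244 * 80^1.03 = 11.350188 dB/km
A = 11.350188 * 15.4 = 174.79 dB

174.79 dB


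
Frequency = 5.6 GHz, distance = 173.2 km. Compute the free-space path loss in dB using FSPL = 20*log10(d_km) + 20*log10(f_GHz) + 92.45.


20*log10(173.2) = 44.77
20*log10(5.6) = 14.96
FSPL = 152.2 dB

152.2 dB


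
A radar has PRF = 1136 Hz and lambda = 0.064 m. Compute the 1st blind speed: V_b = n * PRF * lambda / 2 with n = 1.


V_blind = 1 * 1136 * 0.064 / 2 = 36.4 m/s

36.4 m/s


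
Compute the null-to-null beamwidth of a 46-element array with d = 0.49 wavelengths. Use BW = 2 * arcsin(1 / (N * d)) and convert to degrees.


1/(N*d) = 1/(46*0.49) = 0.044366
BW = 2*arcsin(0.044366) = 5.1 degrees

5.1 degrees


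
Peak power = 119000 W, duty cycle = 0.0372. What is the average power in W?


P_avg = 119000 * 0.0372 = 4426.8 W

4426.8 W


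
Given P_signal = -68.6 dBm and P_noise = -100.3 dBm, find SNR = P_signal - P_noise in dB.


SNR = -68.6 - (-100.3) = 31.7 dB

31.7 dB


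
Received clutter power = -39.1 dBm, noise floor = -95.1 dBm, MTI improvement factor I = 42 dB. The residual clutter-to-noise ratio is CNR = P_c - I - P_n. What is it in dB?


CNR = -39.1 - 42 - (-95.1) = 14.0 dB

14.0 dB


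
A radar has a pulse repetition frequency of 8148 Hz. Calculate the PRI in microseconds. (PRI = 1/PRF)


PRI = 1/8148 = 0.0001227295 s = 122.7 us

122.7 us


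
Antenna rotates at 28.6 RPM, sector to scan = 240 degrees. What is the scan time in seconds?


t = 240 / (28.6 * 360) * 60 = 1.4 s

1.4 s


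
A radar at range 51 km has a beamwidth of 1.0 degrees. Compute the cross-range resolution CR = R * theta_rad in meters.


BW_rad = 0.017453293
CR = 51000 * 0.017453293 = 890.1 m

890.1 m


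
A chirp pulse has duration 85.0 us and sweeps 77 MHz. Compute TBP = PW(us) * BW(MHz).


TBP = 85.0 * 77 = 6545.0

6545.0


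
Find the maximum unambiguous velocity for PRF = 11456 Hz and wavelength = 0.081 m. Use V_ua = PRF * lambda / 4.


V_ua = 11456 * 0.081 / 4 = 232.0 m/s

232.0 m/s


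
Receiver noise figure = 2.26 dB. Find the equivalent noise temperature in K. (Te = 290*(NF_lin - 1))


NF_lin = 10^(2.26/10) = 1.682674
Te = 290 * (1.682674 - 1) = 198.0 K

198.0 K


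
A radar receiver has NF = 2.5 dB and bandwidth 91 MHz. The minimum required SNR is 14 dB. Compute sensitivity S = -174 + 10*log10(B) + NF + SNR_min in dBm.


10*log10(91000000.0) = 79.59
S = -174 + 79.59 + 2.5 + 14 = -77.9 dBm

-77.9 dBm


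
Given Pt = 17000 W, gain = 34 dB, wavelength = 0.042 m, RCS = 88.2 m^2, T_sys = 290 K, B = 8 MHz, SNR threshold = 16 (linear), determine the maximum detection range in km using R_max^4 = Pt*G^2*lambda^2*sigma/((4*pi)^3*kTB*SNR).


G_lin = 10^(34/10) = 2511.886432
R^4 = 17000 * 2511.886432^2 * 0.042^2 * 88.2 / ((4*pi)^3 * 1.38e-23 * 290 * 8000000.0 * 16)
R^4 = 1.64172e19 m^4
R_max = (1.64172e19)^(1/4) = 63653.9 m = 63.7 km

63.7 km


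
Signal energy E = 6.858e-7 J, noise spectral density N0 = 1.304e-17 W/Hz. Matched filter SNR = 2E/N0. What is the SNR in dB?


SNR_lin = 2 * 6.858e-7 / 1.304e-17 = 1.052e11
SNR_dB = 10*log10(1.052e11) = 110.2 dB

110.2 dB


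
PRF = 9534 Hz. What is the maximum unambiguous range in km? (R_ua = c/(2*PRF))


R_ua = 3e8 / (2 * 9534) = 15733.2 m = 15.7 km

15.7 km


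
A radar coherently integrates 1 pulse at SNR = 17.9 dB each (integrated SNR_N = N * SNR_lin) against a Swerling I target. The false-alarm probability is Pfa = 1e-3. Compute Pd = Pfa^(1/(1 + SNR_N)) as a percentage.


SNR_lin = 10^(17.9/10) = 61.6595
SNR_N = 1 * 61.6595 = 61.6595
1/(1 + SNR_N) = 1/62.6595 = 0.0159593
Pd = (1e-3)^0.0159593 = 0.89562
Pd = 89.6%

89.6%


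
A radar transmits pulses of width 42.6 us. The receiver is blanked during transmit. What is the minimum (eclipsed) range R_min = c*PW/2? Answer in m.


R_min = 3e8 * 42.6e-6 / 2 = 6390.0 m

6390.0 m


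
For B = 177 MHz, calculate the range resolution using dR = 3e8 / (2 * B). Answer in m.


dR = 3e8 / (2 * 177000000.0) = 0.85 m

0.85 m


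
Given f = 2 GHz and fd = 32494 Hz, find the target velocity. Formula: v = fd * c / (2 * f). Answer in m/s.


v = 32494 * 3e8 / (2 * 2000000000.0) = 2437.1 m/s

2437.1 m/s


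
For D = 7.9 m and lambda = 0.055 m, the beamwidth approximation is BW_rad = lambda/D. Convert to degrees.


BW_rad = 0.055 / 7.9 = 0.006962
BW_deg = 0.4 degrees

0.4 degrees


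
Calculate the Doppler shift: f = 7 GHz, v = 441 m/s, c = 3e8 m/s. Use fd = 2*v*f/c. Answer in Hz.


fd = 2 * 441 * 7000000000.0 / 3e8 = 20580.0 Hz

20580.0 Hz


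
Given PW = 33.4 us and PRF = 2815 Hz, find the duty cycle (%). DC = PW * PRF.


DC = 33.4e-6 * 2815 * 100 = 9.4%

9.4%


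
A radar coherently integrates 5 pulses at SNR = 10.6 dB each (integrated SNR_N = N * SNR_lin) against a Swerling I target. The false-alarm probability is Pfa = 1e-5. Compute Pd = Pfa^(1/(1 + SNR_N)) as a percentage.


SNR_lin = 10^(10.6/10) = 11.48154
SNR_N = 5 * 11.48154 = 57.4077
1/(1 + SNR_N) = 1/58.4077 = 0.017121
Pd = (1e-5)^0.017121 = 0.8211
Pd = 82.1%

82.1%


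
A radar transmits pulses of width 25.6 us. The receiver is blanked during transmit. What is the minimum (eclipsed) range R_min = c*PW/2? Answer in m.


R_min = 3e8 * 25.6e-6 / 2 = 3840.0 m

3840.0 m
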